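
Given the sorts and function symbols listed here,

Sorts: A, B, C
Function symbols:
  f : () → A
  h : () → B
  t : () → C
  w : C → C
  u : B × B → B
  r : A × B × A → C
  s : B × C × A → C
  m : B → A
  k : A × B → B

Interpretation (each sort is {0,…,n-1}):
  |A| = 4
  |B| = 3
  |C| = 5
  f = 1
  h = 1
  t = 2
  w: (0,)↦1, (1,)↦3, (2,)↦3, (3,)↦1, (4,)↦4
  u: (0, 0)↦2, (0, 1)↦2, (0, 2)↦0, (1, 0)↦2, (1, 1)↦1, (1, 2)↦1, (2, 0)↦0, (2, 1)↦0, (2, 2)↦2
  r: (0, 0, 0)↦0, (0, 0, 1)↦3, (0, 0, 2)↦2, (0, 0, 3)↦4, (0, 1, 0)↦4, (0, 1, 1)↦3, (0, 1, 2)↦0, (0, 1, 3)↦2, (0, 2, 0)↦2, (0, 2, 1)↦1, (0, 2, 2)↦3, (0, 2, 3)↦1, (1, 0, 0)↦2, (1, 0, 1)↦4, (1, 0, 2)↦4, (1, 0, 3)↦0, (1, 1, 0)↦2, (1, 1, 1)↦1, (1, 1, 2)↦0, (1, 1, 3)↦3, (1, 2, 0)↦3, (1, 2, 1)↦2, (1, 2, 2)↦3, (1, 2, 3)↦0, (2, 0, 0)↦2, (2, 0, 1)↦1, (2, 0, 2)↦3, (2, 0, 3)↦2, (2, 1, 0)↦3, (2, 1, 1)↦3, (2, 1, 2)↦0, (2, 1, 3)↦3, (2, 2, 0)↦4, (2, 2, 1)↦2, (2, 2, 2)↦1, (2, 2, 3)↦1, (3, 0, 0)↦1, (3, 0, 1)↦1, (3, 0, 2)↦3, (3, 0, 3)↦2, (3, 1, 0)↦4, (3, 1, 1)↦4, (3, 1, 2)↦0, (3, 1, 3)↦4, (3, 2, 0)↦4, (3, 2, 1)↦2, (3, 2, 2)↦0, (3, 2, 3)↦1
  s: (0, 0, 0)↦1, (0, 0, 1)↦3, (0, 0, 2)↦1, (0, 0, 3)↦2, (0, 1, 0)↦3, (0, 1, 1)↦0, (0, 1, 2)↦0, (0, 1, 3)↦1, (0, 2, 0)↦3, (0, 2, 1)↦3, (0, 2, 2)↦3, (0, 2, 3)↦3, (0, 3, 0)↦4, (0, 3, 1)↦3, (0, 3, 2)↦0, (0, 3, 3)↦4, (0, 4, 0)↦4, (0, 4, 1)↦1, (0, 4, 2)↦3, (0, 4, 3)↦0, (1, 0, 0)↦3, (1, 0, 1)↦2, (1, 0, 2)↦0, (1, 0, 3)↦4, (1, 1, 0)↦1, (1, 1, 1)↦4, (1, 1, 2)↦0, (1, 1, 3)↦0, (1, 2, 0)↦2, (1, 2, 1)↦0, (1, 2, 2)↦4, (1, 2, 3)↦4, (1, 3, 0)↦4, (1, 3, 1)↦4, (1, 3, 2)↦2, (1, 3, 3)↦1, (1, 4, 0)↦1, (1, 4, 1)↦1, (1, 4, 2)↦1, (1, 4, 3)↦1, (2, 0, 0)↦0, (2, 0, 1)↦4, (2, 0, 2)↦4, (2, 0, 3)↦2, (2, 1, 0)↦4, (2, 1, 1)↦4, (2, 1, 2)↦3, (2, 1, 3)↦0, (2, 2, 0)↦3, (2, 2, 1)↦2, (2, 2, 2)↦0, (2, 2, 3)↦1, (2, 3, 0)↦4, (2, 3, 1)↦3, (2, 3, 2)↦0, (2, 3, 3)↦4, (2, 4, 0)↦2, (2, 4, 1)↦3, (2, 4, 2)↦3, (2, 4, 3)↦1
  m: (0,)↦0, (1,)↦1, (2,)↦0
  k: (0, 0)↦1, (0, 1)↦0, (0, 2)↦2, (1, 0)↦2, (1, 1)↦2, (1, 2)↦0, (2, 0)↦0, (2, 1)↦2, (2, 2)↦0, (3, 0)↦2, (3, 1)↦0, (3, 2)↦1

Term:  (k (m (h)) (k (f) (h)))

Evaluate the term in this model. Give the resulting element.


value = 0

  h = 1
  (m (h)) = m(1,) = 1
  f = 1
  h = 1
  (k (f) (h)) = k(1, 1) = 2
  (k (m (h)) (k (f) (h))) = k(1, 2) = 0


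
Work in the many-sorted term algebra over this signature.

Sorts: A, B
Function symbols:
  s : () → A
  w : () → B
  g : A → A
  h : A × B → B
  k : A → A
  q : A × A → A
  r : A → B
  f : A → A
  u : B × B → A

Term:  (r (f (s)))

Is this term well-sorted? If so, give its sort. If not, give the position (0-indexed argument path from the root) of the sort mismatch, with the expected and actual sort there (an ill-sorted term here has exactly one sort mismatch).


    (s) : A
  (f (s)) : A
(r (f (s))) : B

well-sorted; sort = B


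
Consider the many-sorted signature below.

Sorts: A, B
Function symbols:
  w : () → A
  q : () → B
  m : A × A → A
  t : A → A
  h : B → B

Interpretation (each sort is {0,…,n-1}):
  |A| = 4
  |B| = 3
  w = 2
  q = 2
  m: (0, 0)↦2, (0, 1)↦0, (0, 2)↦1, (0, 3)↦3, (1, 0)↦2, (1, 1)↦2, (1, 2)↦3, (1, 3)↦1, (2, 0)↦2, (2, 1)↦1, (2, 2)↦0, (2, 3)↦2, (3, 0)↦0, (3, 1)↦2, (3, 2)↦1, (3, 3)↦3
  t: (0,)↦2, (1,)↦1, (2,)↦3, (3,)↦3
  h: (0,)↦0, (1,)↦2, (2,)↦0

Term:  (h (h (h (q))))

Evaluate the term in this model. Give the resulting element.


  q = 2
  (h (q)) = h(2,) = 0
  (h (h (q))) = h(0,) = 0
  (h (h (h (q)))) = h(0,) = 0

value = 0


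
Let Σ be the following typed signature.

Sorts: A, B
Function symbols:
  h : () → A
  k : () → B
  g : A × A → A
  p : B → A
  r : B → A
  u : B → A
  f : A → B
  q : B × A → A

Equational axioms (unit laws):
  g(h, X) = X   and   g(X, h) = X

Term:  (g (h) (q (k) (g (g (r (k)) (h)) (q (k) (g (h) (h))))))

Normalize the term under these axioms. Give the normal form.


1. (g (h) (q (k) (g (g (r (k)) (h)) (q (k) (g (h) (h))))))  →  (q (k) (g (g (r (k)) (h)) (q (k) (g (h) (h)))))
2. (q (k) (g (g (r (k)) (h)) (q (k) (g (h) (h)))))  →  (q (k) (g (r (k)) (q (k) (g (h) (h)))))
3. (q (k) (g (r (k)) (q (k) (g (h) (h)))))  →  (q (k) (g (r (k)) (q (k) (h))))

normal form = (q (k) (g (r (k)) (q (k) (h))))


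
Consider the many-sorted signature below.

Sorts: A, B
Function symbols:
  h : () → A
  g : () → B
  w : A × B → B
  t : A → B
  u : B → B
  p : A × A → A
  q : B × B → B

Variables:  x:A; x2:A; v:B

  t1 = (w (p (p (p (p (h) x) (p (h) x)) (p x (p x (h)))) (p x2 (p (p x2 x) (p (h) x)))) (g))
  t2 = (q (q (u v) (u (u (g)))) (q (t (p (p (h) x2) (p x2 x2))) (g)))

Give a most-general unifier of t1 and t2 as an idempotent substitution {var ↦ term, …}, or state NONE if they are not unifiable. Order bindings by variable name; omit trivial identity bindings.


NONE (not unifiable)

head clash or occurs-check failure — not unifiable


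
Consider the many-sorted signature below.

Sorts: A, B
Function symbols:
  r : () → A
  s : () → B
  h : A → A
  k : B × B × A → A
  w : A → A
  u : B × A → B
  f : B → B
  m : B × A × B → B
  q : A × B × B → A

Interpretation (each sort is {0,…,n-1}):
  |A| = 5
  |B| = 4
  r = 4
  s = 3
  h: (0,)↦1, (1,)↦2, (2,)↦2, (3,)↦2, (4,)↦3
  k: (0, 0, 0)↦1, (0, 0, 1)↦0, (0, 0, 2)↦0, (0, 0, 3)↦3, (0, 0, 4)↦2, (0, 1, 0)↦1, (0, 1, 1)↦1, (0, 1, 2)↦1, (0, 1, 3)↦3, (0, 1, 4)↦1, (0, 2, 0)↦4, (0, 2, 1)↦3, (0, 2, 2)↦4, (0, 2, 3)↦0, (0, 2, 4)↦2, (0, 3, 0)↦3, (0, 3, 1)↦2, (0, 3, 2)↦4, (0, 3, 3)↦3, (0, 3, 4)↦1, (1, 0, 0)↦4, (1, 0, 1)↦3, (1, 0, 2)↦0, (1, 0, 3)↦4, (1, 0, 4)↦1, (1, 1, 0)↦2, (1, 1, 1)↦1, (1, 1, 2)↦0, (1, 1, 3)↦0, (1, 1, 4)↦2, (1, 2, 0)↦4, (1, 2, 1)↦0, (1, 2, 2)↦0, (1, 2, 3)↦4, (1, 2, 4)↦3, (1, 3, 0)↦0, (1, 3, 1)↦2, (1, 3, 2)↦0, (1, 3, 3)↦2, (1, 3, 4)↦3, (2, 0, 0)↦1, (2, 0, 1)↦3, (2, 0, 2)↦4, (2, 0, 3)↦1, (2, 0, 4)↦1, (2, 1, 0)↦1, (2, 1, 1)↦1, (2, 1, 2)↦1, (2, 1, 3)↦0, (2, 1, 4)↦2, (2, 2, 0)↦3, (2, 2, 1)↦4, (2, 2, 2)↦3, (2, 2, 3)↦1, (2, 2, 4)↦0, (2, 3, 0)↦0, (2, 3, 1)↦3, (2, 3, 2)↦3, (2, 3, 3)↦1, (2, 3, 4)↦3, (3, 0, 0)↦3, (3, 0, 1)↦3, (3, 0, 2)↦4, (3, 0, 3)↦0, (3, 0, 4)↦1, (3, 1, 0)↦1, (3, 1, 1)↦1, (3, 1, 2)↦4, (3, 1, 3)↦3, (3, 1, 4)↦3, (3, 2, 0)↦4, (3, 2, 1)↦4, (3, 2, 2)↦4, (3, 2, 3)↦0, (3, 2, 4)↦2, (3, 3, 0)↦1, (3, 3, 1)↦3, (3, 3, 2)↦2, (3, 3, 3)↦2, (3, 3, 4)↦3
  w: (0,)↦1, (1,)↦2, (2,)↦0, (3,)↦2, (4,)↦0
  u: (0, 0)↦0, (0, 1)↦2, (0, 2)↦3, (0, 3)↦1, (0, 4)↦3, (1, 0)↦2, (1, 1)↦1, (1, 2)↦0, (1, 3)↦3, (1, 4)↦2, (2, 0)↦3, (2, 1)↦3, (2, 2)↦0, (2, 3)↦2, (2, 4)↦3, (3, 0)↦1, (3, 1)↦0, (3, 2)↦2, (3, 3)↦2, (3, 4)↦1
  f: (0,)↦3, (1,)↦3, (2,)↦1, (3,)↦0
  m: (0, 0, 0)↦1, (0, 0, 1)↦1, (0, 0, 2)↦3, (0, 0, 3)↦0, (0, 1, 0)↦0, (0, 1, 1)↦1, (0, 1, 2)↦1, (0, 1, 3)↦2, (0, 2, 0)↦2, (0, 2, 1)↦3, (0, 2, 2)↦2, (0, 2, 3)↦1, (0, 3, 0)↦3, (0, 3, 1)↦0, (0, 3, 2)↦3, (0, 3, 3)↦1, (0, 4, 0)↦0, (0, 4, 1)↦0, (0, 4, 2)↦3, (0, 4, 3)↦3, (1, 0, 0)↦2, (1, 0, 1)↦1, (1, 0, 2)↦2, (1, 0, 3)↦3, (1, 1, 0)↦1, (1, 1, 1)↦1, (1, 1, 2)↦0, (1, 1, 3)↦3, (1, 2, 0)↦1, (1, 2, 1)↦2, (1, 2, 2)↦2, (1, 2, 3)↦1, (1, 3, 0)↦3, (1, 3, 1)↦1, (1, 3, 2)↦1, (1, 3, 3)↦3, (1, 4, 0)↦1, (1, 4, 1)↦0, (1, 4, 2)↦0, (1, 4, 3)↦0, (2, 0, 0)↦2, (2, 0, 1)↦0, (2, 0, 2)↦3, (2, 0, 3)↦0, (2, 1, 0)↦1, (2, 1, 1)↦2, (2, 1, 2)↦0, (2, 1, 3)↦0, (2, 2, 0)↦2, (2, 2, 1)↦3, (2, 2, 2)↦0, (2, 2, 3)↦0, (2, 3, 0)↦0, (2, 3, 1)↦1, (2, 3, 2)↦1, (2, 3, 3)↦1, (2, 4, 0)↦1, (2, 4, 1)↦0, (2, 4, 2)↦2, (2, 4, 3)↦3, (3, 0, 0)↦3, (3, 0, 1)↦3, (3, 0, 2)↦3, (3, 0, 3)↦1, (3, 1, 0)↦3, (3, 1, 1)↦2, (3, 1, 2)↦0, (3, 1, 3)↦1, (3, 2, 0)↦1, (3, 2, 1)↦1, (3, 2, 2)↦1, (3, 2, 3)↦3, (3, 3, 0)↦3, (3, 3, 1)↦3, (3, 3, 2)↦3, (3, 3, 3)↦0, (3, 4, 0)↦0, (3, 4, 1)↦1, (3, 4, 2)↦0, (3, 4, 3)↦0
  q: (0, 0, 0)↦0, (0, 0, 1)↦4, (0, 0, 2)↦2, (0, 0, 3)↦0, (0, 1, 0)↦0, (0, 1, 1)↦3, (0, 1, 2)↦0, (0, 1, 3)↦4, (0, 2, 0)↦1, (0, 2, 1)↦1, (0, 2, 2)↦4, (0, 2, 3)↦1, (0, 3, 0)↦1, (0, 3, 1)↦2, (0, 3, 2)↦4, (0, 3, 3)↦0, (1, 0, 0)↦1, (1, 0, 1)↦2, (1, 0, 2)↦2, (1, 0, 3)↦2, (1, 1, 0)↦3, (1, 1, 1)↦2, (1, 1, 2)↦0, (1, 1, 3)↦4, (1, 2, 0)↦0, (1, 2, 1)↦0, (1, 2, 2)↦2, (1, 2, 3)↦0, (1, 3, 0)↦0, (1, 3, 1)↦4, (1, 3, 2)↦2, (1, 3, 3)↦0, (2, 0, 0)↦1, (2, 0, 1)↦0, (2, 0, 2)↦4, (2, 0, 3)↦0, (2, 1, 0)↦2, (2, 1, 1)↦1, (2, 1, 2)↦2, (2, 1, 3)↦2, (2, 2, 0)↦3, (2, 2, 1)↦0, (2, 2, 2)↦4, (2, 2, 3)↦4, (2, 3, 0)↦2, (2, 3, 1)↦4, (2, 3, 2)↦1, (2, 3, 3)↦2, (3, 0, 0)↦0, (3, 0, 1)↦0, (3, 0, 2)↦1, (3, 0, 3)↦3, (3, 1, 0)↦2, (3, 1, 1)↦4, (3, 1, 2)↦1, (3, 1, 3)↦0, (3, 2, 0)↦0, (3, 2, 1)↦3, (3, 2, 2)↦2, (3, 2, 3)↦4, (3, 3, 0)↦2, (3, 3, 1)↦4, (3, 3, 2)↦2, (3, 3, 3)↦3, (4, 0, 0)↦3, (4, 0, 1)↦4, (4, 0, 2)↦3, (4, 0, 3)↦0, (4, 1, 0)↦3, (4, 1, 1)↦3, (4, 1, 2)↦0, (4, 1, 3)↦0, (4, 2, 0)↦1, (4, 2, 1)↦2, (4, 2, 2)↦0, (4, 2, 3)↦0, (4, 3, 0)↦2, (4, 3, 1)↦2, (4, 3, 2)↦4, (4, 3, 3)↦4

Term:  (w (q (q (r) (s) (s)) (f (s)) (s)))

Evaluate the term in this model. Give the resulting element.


  r = 4
  s = 3
  s = 3
  (q (r) (s) (s)) = q(4, 3, 3) = 4
  s = 3
  (f (s)) = f(3,) = 0
  s = 3
  (q (q (r) (s) (s)) (f (s)) (s)) = q(4, 0, 3) = 0
  (w (q (q (r) (s) (s)) (f (s)) (s))) = w(0,) = 1

value = 1


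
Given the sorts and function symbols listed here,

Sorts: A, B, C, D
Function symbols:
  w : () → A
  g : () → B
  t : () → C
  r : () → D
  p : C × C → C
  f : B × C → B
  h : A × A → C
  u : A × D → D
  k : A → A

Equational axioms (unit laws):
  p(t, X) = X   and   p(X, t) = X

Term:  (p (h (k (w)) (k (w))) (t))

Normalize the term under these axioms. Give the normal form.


1. (p (h (k (w)) (k (w))) (t))  →  (h (k (w)) (k (w)))

normal form = (h (k (w)) (k (w)))


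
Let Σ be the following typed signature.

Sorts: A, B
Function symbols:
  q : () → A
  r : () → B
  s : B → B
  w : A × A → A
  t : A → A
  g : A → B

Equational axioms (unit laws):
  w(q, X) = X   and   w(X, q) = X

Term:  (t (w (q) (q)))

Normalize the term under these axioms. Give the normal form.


1. (t (w (q) (q)))  →  (t (q))

normal form = (t (q))


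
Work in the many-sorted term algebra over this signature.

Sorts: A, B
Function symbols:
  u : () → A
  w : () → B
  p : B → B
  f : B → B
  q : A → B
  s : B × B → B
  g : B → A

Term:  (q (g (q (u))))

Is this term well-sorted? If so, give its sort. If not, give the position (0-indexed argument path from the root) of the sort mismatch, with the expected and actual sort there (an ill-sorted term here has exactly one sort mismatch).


well-sorted; sort = B

      (u) : A
    (q (u)) : B
  (g (q (u))) : A
(q (g (q (u)))) : B


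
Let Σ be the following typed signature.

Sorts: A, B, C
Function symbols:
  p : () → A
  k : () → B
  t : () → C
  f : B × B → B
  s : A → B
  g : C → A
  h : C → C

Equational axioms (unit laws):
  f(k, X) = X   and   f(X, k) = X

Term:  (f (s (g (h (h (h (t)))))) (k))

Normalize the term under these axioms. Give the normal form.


normal form = (s (g (h (h (h (t))))))

1. (f (s (g (h (h (h (t)))))) (k))  →  (s (g (h (h (h (t))))))


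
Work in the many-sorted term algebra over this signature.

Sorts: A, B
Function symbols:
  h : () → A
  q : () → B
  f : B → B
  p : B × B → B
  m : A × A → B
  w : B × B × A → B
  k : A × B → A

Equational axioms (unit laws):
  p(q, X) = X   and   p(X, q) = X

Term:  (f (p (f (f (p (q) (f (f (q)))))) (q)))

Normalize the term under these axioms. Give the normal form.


1. (f (p (f (f (p (q) (f (f (q)))))) (q)))  →  (f (f (f (p (q) (f (f (q)))))))
2. (f (f (f (p (q) (f (f (q)))))))  →  (f (f (f (f (f (q))))))

normal form = (f (f (f (f (f (q))))))


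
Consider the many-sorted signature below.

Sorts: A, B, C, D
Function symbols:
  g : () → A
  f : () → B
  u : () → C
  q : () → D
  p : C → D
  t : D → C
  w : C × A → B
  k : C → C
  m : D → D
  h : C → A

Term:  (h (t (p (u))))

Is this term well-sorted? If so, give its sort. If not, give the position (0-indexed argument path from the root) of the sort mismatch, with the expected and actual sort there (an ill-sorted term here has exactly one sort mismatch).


      (u) : C
    (p (u)) : D
  (t (p (u))) : C
(h (t (p (u)))) : A

well-sorted; sort = A


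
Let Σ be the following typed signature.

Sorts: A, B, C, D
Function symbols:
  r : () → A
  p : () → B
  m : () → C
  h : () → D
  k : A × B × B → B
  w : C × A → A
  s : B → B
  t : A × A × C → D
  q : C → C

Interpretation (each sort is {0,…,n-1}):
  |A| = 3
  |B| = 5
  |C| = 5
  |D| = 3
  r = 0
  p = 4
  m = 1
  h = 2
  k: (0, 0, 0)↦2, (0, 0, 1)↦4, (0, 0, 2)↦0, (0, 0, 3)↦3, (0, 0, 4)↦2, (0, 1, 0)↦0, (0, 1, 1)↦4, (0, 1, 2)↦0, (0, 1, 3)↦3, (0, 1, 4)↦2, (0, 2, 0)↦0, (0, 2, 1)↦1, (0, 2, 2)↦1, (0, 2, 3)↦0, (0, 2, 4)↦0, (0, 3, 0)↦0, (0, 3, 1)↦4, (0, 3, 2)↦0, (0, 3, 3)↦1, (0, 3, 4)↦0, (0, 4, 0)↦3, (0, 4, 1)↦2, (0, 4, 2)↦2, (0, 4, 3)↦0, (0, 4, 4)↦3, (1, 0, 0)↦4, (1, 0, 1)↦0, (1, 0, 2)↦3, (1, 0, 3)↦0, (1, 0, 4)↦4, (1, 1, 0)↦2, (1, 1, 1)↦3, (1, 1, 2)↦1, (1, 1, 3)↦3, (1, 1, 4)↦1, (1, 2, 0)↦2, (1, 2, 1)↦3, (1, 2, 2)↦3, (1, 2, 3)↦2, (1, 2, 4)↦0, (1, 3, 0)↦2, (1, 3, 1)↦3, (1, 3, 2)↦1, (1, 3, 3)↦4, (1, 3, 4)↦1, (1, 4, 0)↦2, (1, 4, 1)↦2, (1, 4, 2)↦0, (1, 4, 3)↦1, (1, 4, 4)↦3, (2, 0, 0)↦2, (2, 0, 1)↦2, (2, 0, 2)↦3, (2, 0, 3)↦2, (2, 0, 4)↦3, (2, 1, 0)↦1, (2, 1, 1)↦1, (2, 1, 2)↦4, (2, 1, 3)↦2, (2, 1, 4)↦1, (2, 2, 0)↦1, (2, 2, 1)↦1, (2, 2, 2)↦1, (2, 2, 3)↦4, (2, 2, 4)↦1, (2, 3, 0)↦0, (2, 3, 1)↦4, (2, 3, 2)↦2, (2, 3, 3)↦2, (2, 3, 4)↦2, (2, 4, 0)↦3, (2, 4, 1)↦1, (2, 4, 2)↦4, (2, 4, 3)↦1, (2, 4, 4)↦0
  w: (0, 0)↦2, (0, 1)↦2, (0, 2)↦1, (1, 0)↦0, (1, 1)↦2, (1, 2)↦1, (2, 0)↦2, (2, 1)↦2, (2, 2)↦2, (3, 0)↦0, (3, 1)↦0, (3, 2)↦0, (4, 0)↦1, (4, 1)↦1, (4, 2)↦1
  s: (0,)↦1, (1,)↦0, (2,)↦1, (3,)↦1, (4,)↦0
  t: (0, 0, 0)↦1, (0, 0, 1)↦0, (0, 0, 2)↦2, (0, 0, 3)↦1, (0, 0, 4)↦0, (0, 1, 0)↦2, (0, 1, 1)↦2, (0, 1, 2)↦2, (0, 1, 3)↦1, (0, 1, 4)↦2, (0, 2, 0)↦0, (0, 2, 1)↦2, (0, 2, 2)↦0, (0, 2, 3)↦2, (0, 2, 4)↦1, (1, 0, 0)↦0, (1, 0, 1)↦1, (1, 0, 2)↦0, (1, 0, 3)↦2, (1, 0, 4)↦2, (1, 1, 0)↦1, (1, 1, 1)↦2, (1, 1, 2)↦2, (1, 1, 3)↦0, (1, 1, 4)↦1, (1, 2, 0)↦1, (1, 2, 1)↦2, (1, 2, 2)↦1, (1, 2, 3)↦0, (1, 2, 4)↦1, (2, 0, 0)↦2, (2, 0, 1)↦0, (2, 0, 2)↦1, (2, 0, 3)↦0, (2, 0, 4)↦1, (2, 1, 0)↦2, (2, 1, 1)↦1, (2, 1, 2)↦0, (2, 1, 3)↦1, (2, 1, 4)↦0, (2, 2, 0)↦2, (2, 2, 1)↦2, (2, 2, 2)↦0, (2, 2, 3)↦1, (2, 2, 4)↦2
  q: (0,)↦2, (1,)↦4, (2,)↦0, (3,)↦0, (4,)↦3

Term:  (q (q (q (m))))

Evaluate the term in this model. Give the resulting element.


  m = 1
  (q (m)) = q(1,) = 4
  (q (q (m))) = q(4,) = 3
  (q (q (q (m)))) = q(3,) = 0

value = 0


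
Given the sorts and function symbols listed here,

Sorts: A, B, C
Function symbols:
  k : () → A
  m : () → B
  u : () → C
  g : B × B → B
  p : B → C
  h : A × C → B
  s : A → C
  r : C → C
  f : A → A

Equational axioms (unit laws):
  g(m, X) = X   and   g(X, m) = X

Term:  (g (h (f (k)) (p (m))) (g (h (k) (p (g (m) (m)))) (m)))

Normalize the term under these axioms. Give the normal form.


1. (g (h (f (k)) (p (m))) (g (h (k) (p (g (m) (m)))) (m)))  →  (g (h (f (k)) (p (m))) (h (k) (p (g (m) (m)))))
2. (g (h (f (k)) (p (m))) (h (k) (p (g (m) (m)))))  →  (g (h (f (k)) (p (m))) (h (k) (p (m))))

normal form = (g (h (f (k)) (p (m))) (h (k) (p (m))))


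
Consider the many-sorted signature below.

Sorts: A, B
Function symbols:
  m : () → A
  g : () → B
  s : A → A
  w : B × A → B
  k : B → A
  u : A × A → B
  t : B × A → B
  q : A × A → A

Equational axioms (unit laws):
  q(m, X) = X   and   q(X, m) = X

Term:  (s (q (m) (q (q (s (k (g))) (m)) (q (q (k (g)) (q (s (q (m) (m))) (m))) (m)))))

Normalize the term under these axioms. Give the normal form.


normal form = (s (q (s (k (g))) (q (k (g)) (s (m)))))

1. (s (q (m) (q (q (s (k (g))) (m)) (q (q (k (g)) (q (s (q (m) (m))) (m))) (m)))))  →  (s (q (q (s (k (g))) (m)) (q (q (k (g)) (q (s (q (m) (m))) (m))) (m))))
2. (s (q (q (s (k (g))) (m)) (q (q (k (g)) (q (s (q (m) (m))) (m))) (m))))  →  (s (q (s (k (g))) (q (q (k (g)) (q (s (q (m) (m))) (m))) (m))))
3. (s (q (s (k (g))) (q (q (k (g)) (q (s (q (m) (m))) (m))) (m))))  →  (s (q (s (k (g))) (q (k (g)) (q (s (q (m) (m))) (m)))))
4. (s (q (s (k (g))) (q (k (g)) (q (s (q (m) (m))) (m)))))  →  (s (q (s (k (g))) (q (k (g)) (s (q (m) (m))))))
5. (s (q (s (k (g))) (q (k (g)) (s (q (m) (m))))))  →  (s (q (s (k (g))) (q (k (g)) (s (m)))))


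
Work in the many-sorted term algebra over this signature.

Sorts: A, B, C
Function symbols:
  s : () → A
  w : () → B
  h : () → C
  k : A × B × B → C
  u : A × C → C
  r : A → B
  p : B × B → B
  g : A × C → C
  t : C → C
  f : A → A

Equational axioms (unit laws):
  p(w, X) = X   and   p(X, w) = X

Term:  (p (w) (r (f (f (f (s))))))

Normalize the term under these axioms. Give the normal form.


1. (p (w) (r (f (f (f (s))))))  →  (r (f (f (f (s)))))

normal form = (r (f (f (f (s)))))


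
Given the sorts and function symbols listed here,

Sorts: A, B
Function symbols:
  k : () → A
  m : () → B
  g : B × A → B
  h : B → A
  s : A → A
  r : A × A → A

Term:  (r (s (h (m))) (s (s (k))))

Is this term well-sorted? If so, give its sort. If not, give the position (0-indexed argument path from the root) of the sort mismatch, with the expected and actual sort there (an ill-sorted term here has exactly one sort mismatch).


      (m) : B
    (h (m)) : A
  (s (h (m))) : A
      (k) : A
    (s (k)) : A
  (s (s (k))) : A
(r (s (h (m))) (s (s (k)))) : A

well-sorted; sort = A


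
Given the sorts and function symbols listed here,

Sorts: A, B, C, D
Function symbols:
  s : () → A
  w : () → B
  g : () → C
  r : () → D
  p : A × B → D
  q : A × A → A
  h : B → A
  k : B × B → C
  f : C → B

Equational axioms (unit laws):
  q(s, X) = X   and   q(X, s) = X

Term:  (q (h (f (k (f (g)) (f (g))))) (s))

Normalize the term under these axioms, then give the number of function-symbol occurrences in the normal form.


1. (q (h (f (k (f (g)) (f (g))))) (s))  →  (h (f (k (f (g)) (f (g)))))
normal form: (h (f (k (f (g)) (f (g)))))

size = 7


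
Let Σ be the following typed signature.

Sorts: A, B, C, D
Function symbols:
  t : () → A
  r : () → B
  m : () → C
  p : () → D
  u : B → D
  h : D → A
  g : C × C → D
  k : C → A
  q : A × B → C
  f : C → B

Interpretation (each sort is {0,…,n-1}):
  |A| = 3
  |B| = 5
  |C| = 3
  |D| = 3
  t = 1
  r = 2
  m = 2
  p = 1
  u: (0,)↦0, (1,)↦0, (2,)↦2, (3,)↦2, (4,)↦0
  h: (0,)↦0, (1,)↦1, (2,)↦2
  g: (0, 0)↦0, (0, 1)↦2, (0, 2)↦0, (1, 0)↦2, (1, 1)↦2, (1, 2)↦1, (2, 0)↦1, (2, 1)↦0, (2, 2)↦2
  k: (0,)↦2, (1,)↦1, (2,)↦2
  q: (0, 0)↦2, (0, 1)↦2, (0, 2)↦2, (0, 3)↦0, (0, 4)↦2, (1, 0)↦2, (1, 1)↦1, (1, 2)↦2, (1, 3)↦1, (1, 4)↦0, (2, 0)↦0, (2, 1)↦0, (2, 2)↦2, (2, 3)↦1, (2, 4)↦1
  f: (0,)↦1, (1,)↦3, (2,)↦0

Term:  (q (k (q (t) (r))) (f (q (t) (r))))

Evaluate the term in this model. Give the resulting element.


value = 0

  t = 1
  r = 2
  (q (t) (r)) = q(1, 2) = 2
  (k (q (t) (r))) = k(2,) = 2
  t = 1
  r = 2
  (q (t) (r)) = q(1, 2) = 2
  (f (q (t) (r))) = f(2,) = 0
  (q (k (q (t) (r))) (f (q (t) (r)))) = q(2, 0) = 0


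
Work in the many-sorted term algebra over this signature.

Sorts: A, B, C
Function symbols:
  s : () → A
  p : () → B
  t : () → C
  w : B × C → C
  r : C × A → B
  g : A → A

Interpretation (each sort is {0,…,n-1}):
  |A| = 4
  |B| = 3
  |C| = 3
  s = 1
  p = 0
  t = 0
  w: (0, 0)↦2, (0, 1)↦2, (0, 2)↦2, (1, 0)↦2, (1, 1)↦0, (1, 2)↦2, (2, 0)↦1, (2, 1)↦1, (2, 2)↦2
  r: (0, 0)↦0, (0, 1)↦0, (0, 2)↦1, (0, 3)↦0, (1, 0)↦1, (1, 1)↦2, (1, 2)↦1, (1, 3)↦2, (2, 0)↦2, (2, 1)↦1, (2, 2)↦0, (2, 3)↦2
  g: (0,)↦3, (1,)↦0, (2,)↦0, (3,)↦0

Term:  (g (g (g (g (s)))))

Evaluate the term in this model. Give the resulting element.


value = 3

  s = 1
  (g (s)) = g(1,) = 0
  (g (g (s))) = g(0,) = 3
  (g (g (g (s)))) = g(3,) = 0
  (g (g (g (g (s))))) = g(0,) = 3


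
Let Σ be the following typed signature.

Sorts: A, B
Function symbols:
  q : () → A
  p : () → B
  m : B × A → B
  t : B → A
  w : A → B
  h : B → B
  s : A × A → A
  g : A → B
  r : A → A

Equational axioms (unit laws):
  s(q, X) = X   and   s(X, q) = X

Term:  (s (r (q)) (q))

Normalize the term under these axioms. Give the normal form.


1. (s (r (q)) (q))  →  (r (q))

normal form = (r (q))


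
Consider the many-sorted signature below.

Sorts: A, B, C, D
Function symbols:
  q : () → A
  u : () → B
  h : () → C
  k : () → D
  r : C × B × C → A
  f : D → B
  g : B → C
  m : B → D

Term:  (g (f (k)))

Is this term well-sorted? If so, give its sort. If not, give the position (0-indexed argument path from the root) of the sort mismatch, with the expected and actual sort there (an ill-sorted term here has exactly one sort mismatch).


    (k) : D
  (f (k)) : B
(g (f (k))) : C

well-sorted; sort = C


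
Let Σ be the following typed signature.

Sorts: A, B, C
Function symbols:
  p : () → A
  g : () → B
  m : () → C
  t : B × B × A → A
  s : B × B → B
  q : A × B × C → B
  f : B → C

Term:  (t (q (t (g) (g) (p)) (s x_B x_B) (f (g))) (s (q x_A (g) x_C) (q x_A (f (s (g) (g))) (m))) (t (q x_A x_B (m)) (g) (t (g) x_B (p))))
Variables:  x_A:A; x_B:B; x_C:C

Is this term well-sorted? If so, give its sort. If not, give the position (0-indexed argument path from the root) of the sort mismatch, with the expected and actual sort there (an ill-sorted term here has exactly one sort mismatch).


      (g) : B
      (g) : B
      (p) : A
    (t (g) (g) (p)) : A
      x_B : B
      x_B : B
    (s x_B x_B) : B
      (g) : B
    (f (g)) : C
  (q (t (g) (g) (p)) (s x_B x_B) (f (g))) : B
      x_A : A
      (g) : B
      x_C : C
    (q x_A (g) x_C) : B
      x_A : A
          (g) : B
          (g) : B
        (s (g) (g)) : B
      (f (s (g) (g))) : C
      (m) : C
    (q x_A (f (s (g) (g))) (m)) : ✗ arg 1 at [1, 1, 1] has sort C, expected B
      x_A : A
      x_B : B
      (m) : C
    (q x_A x_B (m)) : B
    (g) : B
      (g) : B
      x_B : B
      (p) : A
    (t (g) x_B (p)) : A
  (t (q x_A x_B (m)) (g) (t (g) x_B (p))) : A

ill-sorted at position [1, 1, 1]: expected B, got C


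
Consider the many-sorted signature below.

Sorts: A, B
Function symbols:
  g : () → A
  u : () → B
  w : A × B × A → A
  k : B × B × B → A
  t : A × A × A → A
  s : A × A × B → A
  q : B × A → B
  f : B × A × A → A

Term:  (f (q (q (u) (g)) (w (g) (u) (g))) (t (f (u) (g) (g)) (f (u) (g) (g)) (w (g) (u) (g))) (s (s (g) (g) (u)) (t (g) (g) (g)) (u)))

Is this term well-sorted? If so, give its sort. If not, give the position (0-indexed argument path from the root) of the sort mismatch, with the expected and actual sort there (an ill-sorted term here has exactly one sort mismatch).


well-sorted; sort = A

      (u) : B
      (g) : A
    (q (u) (g)) : B
      (g) : A
      (u) : B
      (g) : A
    (w (g) (u) (g)) : A
  (q (q (u) (g)) (w (g) (u) (g))) : B
      (u) : B
      (g) : A
      (g) : A
    (f (u) (g) (g)) : A
      (u) : B
      (g) : A
      (g) : A
    (f (u) (g) (g)) : A
      (g) : A
      (u) : B
      (g) : A
    (w (g) (u) (g)) : A
  (t (f (u) (g) (g)) (f (u) (g) (g)) (w (g) (u) (g))) : A
      (g) : A
      (g) : A
      (u) : B
    (s (g) (g) (u)) : A
      (g) : A
      (g) : A
      (g) : A
    (t (g) (g) (g)) : A
    (u) : B
  (s (s (g) (g) (u)) (t (g) (g) (g)) (u)) : A
(f (q (q (u) (g)) (w (g) (u) (g))) (t (f (u) (g) (g)) (f (u) (g) (g)) (w (g) (u) (g))) (s (s (g) (g) (u)) (t (g) (g) (g)) (u))) : A


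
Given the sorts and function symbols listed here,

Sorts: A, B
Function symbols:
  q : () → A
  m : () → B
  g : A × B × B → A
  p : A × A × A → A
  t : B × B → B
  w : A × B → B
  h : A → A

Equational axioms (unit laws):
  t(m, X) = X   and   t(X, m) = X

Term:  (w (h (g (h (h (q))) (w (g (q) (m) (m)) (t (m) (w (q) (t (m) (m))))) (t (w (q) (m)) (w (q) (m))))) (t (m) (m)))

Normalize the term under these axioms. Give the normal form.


1. (w (h (g (h (h (q))) (w (g (q) (m) (m)) (t (m) (w (q) (t (m) (m))))) (t (w (q) (m)) (w (q) (m))))) (t (m) (m)))  →  (w (h (g (h (h (q))) (w (g (q) (m) (m)) (w (q) (t (m) (m)))) (t (w (q) (m)) (w (q) (m))))) (t (m) (m)))
2. (w (h (g (h (h (q))) (w (g (q) (m) (m)) (w (q) (t (m) (m)))) (t (w (q) (m)) (w (q) (m))))) (t (m) (m)))  →  (w (h (g (h (h (q))) (w (g (q) (m) (m)) (w (q) (m))) (t (w (q) (m)) (w (q) (m))))) (t (m) (m)))
3. (w (h (g (h (h (q))) (w (g (q) (m) (m)) (w (q) (m))) (t (w (q) (m)) (w (q) (m))))) (t (m) (m)))  →  (w (h (g (h (h (q))) (w (g (q) (m) (m)) (w (q) (m))) (t (w (q) (m)) (w (q) (m))))) (m))

normal form = (w (h (g (h (h (q))) (w (g (q) (m) (m)) (w (q) (m))) (t (w (q) (m)) (w (q) (m))))) (m))


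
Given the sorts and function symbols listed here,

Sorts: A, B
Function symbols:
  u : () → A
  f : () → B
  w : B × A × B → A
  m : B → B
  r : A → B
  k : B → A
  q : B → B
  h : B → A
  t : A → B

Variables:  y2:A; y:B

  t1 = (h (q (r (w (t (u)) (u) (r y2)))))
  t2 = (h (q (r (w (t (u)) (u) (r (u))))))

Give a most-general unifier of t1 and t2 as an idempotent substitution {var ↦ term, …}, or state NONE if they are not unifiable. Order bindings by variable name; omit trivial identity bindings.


{y2 ↦ (u)}


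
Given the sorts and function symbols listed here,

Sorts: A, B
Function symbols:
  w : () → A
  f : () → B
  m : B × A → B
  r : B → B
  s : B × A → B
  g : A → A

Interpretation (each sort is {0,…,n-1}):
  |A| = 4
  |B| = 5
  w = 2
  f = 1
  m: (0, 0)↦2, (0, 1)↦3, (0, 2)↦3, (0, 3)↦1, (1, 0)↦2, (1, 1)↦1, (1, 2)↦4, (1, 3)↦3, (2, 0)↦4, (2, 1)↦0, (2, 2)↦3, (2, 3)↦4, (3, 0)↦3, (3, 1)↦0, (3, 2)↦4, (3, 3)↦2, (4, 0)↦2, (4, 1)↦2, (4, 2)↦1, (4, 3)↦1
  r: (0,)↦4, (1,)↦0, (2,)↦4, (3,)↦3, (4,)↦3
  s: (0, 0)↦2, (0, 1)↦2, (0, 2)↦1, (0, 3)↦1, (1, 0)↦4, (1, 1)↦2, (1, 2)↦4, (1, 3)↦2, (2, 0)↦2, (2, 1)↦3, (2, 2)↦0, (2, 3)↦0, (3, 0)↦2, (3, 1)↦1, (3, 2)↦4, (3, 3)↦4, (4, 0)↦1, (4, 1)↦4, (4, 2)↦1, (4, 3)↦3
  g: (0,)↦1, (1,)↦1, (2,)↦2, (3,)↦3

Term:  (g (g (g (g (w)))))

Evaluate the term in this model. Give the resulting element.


  w = 2
  (g (w)) = g(2,) = 2
  (g (g (w))) = g(2,) = 2
  (g (g (g (w)))) = g(2,) = 2
  (g (g (g (g (w))))) = g(2,) = 2

value = 2


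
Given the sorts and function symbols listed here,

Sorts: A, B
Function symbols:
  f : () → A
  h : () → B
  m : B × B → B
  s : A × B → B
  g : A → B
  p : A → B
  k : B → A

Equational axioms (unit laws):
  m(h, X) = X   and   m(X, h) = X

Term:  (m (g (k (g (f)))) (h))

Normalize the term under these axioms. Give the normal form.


normal form = (g (k (g (f))))

1. (m (g (k (g (f)))) (h))  →  (g (k (g (f))))


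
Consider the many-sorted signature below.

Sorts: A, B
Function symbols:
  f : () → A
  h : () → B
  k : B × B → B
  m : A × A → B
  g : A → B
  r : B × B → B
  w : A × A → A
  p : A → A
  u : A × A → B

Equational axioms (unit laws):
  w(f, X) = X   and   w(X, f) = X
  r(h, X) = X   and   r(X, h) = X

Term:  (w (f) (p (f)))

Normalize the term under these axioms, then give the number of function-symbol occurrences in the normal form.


1. (w (f) (p (f)))  →  (p (f))
normal form: (p (f))

size = 2


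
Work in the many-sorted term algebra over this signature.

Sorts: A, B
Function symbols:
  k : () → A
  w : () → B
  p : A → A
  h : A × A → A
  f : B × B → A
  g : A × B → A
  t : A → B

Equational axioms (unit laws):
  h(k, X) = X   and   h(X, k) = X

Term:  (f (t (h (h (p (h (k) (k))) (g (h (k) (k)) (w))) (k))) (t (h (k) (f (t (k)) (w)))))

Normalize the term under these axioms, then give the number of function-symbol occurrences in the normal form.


1. (f (t (h (h (p (h (k) (k))) (g (h (k) (k)) (w))) (k))) (t (h (k) (f (t (k)) (w)))))  →  (f (t (h (p (h (k) (k))) (g (h (k) (k)) (w)))) (t (h (k) (f (t (k)) (w)))))
2. (f (t (h (p (h (k) (k))) (g (h (k) (k)) (w)))) (t (h (k) (f (t (k)) (w)))))  →  (f (t (h (p (k)) (g (h (k) (k)) (w)))) (t (h (k) (f (t (k)) (w)))))
3. (f (t (h (p (k)) (g (h (k) (k)) (w)))) (t (h (k) (f (t (k)) (w)))))  →  (f (t (h (p (k)) (g (k) (w)))) (t (h (k) (f (t (k)) (w)))))
4. (f (t (h (p (k)) (g (k) (w)))) (t (h (k) (f (t (k)) (w)))))  →  (f (t (h (p (k)) (g (k) (w)))) (t (f (t (k)) (w))))
normal form: (f (t (h (p (k)) (g (k) (w)))) (t (f (t (k)) (w))))

size = 13


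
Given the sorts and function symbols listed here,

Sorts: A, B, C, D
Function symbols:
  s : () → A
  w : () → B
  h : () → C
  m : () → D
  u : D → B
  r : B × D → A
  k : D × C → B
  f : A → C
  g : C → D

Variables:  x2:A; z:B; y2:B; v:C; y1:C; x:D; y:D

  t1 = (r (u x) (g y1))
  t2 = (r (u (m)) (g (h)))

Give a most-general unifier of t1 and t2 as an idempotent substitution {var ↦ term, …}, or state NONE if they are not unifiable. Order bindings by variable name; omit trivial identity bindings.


{x ↦ (m), y1 ↦ (h)}


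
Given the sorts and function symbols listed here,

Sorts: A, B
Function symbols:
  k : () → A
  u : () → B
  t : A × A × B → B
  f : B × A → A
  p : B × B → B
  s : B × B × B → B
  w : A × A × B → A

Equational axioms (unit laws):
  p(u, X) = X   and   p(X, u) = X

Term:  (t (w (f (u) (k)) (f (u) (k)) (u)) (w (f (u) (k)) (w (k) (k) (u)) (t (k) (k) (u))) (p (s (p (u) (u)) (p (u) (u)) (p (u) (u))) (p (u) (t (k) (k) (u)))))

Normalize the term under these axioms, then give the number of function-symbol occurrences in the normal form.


size = 30

1. (t (w (f (u) (k)) (f (u) (k)) (u)) (w (f (u) (k)) (w (k) (k) (u)) (t (k) (k) (u))) (p (s (p (u) (u)) (p (u) (u)) (p (u) (u))) (p (u) (t (k) (k) (u)))))  →  (t (w (f (u) (k)) (f (u) (k)) (u)) (w (f (u) (k)) (w (k) (k) (u)) (t (k) (k) (u))) (p (s (u) (p (u) (u)) (p (u) (u))) (p (u) (t (k) (k) (u)))))
2. (t (w (f (u) (k)) (f (u) (k)) (u)) (w (f (u) (k)) (w (k) (k) (u)) (t (k) (k) (u))) (p (s (u) (p (u) (u)) (p (u) (u))) (p (u) (t (k) (k) (u)))))  →  (t (w (f (u) (k)) (f (u) (k)) (u)) (w (f (u) (k)) (w (k) (k) (u)) (t (k) (k) (u))) (p (s (u) (u) (p (u) (u))) (p (u) (t (k) (k) (u)))))
3. (t (w (f (u) (k)) (f (u) (k)) (u)) (w (f (u) (k)) (w (k) (k) (u)) (t (k) (k) (u))) (p (s (u) (u) (p (u) (u))) (p (u) (t (k) (k) (u)))))  →  (t (w (f (u) (k)) (f (u) (k)) (u)) (w (f (u) (k)) (w (k) (k) (u)) (t (k) (k) (u))) (p (s (u) (u) (u)) (p (u) (t (k) (k) (u)))))
4. (t (w (f (u) (k)) (f (u) (k)) (u)) (w (f (u) (k)) (w (k) (k) (u)) (t (k) (k) (u))) (p (s (u) (u) (u)) (p (u) (t (k) (k) (u)))))  →  (t (w (f (u) (k)) (f (u) (k)) (u)) (w (f (u) (k)) (w (k) (k) (u)) (t (k) (k) (u))) (p (s (u) (u) (u)) (t (k) (k) (u))))
normal form: (t (w (f (u) (k)) (f (u) (k)) (u)) (w (f (u) (k)) (w (k) (k) (u)) (t (k) (k) (u))) (p (s (u) (u) (u)) (t (k) (k) (u))))


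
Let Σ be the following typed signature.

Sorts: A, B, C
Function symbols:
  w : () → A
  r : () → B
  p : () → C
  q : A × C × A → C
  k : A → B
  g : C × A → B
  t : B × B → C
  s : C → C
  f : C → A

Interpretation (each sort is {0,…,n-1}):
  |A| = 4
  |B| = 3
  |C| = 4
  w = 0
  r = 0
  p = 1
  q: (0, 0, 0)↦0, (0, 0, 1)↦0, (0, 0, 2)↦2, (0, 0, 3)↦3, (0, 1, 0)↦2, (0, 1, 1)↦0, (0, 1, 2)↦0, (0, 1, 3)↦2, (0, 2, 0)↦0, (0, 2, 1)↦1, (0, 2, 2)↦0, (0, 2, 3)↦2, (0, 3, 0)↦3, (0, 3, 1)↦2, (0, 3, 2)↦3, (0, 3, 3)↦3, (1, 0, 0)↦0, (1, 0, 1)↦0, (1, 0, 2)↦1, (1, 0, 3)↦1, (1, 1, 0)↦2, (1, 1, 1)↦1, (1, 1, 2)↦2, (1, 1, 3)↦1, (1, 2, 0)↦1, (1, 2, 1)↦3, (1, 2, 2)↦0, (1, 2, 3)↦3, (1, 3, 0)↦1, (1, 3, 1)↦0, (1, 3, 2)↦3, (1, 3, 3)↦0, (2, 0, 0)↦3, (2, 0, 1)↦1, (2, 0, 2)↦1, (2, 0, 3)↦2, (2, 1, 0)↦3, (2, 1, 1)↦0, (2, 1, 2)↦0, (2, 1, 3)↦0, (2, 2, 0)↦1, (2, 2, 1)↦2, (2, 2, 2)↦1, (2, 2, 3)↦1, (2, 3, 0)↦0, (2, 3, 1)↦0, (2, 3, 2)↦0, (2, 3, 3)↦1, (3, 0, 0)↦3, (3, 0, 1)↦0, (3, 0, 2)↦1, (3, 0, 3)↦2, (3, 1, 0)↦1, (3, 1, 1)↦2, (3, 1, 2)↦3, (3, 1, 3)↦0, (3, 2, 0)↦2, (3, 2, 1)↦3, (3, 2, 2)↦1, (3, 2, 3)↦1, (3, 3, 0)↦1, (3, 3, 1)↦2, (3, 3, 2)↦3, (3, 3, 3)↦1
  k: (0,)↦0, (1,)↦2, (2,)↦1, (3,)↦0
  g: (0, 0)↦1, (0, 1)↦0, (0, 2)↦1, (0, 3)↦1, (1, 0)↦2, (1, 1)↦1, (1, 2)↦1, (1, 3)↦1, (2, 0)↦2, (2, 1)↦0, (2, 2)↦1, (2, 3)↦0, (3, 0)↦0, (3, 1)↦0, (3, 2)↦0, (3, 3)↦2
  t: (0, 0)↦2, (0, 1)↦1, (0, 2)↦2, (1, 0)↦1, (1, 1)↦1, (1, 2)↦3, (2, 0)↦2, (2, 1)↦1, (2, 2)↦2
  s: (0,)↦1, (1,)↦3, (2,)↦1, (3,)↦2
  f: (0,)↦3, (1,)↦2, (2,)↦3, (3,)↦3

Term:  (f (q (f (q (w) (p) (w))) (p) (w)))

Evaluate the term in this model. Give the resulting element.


  w = 0
  p = 1
  w = 0
  (q (w) (p) (w)) = q(0, 1, 0) = 2
  (f (q (w) (p) (w))) = f(2,) = 3
  p = 1
  w = 0
  (q (f (q (w) (p) (w))) (p) (w)) = q(3, 1, 0) = 1
  (f (q (f (q (w) (p) (w))) (p) (w))) = f(1,) = 2

value = 2


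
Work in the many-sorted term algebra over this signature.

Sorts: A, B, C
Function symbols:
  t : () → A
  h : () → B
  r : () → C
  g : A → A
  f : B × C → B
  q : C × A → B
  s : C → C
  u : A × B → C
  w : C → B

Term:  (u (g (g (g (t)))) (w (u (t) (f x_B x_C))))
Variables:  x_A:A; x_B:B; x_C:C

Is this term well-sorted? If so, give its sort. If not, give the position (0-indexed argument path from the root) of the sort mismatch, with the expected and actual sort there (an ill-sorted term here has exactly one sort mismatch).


well-sorted; sort = C

        (t) : A
      (g (t)) : A
    (g (g (t))) : A
  (g (g (g (t)))) : A
      (t) : A
        x_B : B
        x_C : C
      (f x_B x_C) : B
    (u (t) (f x_B x_C)) : C
  (w (u (t) (f x_B x_C))) : B
(u (g (g (g (t)))) (w (u (t) (f x_B x_C)))) : C


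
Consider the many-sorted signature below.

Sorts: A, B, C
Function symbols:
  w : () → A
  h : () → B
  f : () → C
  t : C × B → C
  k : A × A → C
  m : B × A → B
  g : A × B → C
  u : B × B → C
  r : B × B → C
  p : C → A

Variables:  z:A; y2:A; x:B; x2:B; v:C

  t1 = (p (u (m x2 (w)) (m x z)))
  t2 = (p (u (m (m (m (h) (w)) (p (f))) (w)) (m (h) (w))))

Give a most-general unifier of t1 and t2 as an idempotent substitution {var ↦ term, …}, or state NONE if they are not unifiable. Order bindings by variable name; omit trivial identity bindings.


{x ↦ (h), x2 ↦ (m (m (h) (w)) (p (f))), z ↦ (w)}


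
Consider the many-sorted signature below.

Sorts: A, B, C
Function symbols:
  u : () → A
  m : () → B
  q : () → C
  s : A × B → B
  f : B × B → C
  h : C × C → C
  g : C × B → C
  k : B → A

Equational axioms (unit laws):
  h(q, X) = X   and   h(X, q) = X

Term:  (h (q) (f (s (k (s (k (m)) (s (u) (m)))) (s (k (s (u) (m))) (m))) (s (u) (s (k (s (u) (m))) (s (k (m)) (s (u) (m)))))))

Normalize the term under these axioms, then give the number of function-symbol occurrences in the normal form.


size = 28

1. (h (q) (f (s (k (s (k (m)) (s (u) (m)))) (s (k (s (u) (m))) (m))) (s (u) (s (k (s (u) (m))) (s (k (m)) (s (u) (m)))))))  →  (f (s (k (s (k (m)) (s (u) (m)))) (s (k (s (u) (m))) (m))) (s (u) (s (k (s (u) (m))) (s (k (m)) (s (u) (m))))))
normal form: (f (s (k (s (k (m)) (s (u) (m)))) (s (k (s (u) (m))) (m))) (s (u) (s (k (s (u) (m))) (s (k (m)) (s (u) (m))))))


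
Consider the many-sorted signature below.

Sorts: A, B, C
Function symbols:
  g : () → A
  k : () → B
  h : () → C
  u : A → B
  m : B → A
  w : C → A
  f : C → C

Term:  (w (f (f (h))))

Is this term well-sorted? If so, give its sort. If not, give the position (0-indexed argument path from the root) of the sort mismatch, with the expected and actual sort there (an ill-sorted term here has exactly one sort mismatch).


      (h) : C
    (f (h)) : C
  (f (f (h))) : C
(w (f (f (h)))) : A

well-sorted; sort = A


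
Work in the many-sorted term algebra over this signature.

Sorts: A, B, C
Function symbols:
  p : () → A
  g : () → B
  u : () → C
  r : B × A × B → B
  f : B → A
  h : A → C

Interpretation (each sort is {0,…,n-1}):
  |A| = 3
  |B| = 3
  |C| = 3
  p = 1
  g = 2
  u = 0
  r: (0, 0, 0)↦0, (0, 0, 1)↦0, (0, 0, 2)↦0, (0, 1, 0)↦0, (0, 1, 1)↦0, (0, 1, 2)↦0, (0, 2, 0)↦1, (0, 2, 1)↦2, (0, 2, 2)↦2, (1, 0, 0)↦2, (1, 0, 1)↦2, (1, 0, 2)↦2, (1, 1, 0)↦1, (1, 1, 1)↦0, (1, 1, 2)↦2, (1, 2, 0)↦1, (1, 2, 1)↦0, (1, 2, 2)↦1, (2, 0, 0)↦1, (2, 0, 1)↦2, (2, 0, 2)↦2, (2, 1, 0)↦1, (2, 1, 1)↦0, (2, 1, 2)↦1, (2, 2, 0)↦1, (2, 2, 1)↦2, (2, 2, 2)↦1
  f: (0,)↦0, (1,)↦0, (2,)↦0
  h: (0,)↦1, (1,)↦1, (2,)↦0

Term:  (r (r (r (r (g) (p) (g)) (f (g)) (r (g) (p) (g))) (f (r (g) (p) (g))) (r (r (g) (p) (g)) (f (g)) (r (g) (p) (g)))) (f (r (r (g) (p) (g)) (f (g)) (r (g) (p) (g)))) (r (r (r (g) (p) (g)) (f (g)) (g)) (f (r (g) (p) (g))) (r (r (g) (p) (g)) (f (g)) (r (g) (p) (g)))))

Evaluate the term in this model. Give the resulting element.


value = 2

  g = 2
  p = 1
  g = 2
  (r (g) (p) (g)) = r(2, 1, 2) = 1
  g = 2
  (f (g)) = f(2,) = 0
  g = 2
  p = 1
  g = 2
  (r (g) (p) (g)) = r(2, 1, 2) = 1
  (r (r (g) (p) (g)) (f (g)) (r (g) (p) (g))) = r(1, 0, 1) = 2
  g = 2
  p = 1
  g = 2
  (r (g) (p) (g)) = r(2, 1, 2) = 1
  (f (r (g) (p) (g))) = f(1,) = 0
  g = 2
  p = 1
  g = 2
  (r (g) (p) (g)) = r(2, 1, 2) = 1
  g = 2
  (f (g)) = f(2,) = 0
  g = 2
  p = 1
  g = 2
  (r (g) (p) (g)) = r(2, 1, 2) = 1
  (r (r (g) (p) (g)) (f (g)) (r (g) (p) (g))) = r(1, 0, 1) = 2
  (r (r (r (g) (p) (g)) (f (g)) (r (g) (p) (g))) (f (r (g) (p) (g))) (r (r (g) (p) (g)) (f (g)) (r (g) (p) (g)))) = r(2, 0, 2) = 2
  g = 2
  p = 1
  g = 2
  (r (g) (p) (g)) = r(2, 1, 2) = 1
  g = 2
  (f (g)) = f(2,) = 0
  g = 2
  p = 1
  g = 2
  (r (g) (p) (g)) = r(2, 1, 2) = 1
  (r (r (g) (p) (g)) (f (g)) (r (g) (p) (g))) = r(1, 0, 1) = 2
  (f (r (r (g) (p) (g)) (f (g)) (r (g) (p) (g)))) = f(2,) = 0
  g = 2
  p = 1
  g = 2
  (r (g) (p) (g)) = r(2, 1, 2) = 1
  g = 2
  (f (g)) = f(2,) = 0
  g = 2
  (r (r (g) (p) (g)) (f (g)) (g)) = r(1, 0, 2) = 2
  g = 2
  p = 1
  g = 2
  (r (g) (p) (g)) = r(2, 1, 2) = 1
  (f (r (g) (p) (g))) = f(1,) = 0
  g = 2
  p = 1
  g = 2
  (r (g) (p) (g)) = r(2, 1, 2) = 1
  g = 2
  (f (g)) = f(2,) = 0
  g = 2
  p = 1
  g = 2
  (r (g) (p) (g)) = r(2, 1, 2) = 1
  (r (r (g) (p) (g)) (f (g)) (r (g) (p) (g))) = r(1, 0, 1) = 2
  (r (r (r (g) (p) (g)) (f (g)) (g)) (f (r (g) (p) (g))) (r (r (g) (p) (g)) (f (g)) (r (g) (p) (g)))) = r(2, 0, 2) = 2
  (r (r (r (r (g) (p) (g)) (f (g)) (r (g) (p) (g))) (f (r (g) (p) (g))) (r (r (g) (p) (g)) (f (g)) (r (g) (p) (g)))) (f (r (r (g) (p) (g)) (f (g)) (r (g) (p) (g)))) (r (r (r (g) (p) (g)) (f (g)) (g)) (f (r (g) (p) (g))) (r (r (g) (p) (g)) (f (g)) (r (g) (p) (g))))) = r(2, 0, 2) = 2


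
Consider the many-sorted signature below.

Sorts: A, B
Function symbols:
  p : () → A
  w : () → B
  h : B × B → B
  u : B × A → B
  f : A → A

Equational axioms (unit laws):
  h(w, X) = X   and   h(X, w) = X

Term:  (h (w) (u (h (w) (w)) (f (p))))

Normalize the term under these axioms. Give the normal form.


1. (h (w) (u (h (w) (w)) (f (p))))  →  (u (h (w) (w)) (f (p)))
2. (u (h (w) (w)) (f (p)))  →  (u (w) (f (p)))

normal form = (u (w) (f (p)))


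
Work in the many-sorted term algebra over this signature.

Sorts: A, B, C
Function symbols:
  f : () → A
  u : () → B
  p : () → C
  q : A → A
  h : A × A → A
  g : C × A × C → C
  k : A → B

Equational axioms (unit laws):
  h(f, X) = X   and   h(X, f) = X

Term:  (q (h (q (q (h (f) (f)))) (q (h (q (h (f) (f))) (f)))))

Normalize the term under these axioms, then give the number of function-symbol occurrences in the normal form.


1. (q (h (q (q (h (f) (f)))) (q (h (q (h (f) (f))) (f)))))  →  (q (h (q (q (f))) (q (h (q (h (f) (f))) (f)))))
2. (q (h (q (q (f))) (q (h (q (h (f) (f))) (f)))))  →  (q (h (q (q (f))) (q (q (h (f) (f))))))
3. (q (h (q (q (f))) (q (q (h (f) (f))))))  →  (q (h (q (q (f))) (q (q (f)))))
normal form: (q (h (q (q (f))) (q (q (f)))))

size = 8
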